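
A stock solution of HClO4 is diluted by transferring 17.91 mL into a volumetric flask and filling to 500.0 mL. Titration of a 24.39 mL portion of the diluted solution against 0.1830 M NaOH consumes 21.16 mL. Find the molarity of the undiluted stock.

4.43 M

n(NaOH) = 0.1830 x 0.02116 = 0.003872 mol.
n(HClO4) in the aliquot = 0.003872 mol.
[diluted HClO4] = 0.003872 / 0.02439 = 0.1588 M.
Dilution factor = 500.0/17.91 = 27.92, so [stock] = 0.1588 x 27.92 = 4.43 M.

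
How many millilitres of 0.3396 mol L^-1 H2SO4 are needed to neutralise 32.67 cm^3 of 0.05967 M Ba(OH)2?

5.74 mL

n(Ba(OH)2) = 0.05967 mol/L x 0.03267 L = 0.001949 mol.
At equivalence n(H2SO4) = n(Ba(OH)2) = 0.001949 mol.
V(H2SO4) = 0.001949 / 0.3396 = 0.005740 L = 5.74 mL.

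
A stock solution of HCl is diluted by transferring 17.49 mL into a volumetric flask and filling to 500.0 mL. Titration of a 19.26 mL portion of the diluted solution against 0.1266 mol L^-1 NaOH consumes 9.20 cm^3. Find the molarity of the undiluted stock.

n(NaOH) = 0.1266 x 0.009200 = 0.001165 mol.
n(HCl) in the aliquot = 0.001165 mol.
[diluted HCl] = 0.001165 / 0.01926 = 0.06047 M.
Dilution factor = 500.0/17.49 = 28.59, so [stock] = 0.06047 x 28.59 = 1.73 M.

1.73 M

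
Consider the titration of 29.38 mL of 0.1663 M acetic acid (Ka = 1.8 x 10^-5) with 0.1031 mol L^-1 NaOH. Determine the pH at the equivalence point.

8.77

n(CH3COOH) = 0.1663 x 0.02938 = 0.004886 mol; V(NaOH) at equivalence = 0.004886/0.1031 = 0.04739 L.
At equivalence all the acid is converted to CH3COO-; total volume = 0.02938 + 0.04739 = 0.07677 L, so [CH3COO-] = 0.004886/0.07677 = 0.06364 M.
Kb = Kw/Ka = 1.0e-14 / 1.8 x 10^-5 = 5.56e-10.
[OH^-] = sqrt(Kb x [CH3COO-]) = sqrt(5.56e-10 x 0.06364) = 5.95e-6 M.
pOH = 5.23, so pH = 14.00 - 5.23 = 8.77.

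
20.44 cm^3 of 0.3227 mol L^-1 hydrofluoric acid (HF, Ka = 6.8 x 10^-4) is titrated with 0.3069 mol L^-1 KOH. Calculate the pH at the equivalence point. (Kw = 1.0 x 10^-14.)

8.18

n(HF) = 0.3227 x 0.02044 = 0.006596 mol; V(KOH) at equivalence = 0.006596/0.3069 = 0.02149 L.
At equivalence all the acid is converted to F-; total volume = 0.02044 + 0.02149 = 0.04193 L, so [F-] = 0.006596/0.04193 = 0.1573 M.
Kb = Kw/Ka = 1.0e-14 / 6.8 x 10^-4 = 1.47e-11.
[OH^-] = sqrt(Kb x [F-]) = sqrt(1.47e-11 x 0.1573) = 1.52e-6 M.
pOH = 5.82, so pH = 14.00 - 5.82 = 8.18.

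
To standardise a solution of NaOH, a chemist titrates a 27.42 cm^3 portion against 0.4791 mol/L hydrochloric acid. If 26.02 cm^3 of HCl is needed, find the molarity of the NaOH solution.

0.455 M

n(HCl) delivered = 0.4791 x 0.02602 = 0.01247 mol.
For a 1:1 reaction, n(NaOH) = 0.01247 mol.
[NaOH] = 0.01247 mol / 0.02742 L = 0.455 M.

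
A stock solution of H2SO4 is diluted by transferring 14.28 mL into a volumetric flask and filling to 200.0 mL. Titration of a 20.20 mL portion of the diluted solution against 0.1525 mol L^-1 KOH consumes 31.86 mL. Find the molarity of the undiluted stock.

1.68 M

n(KOH) = 0.1525 x 0.03186 = 0.004859 mol.
n(H2SO4) in the aliquot = 0.004859 x 1/2 = 0.002429 mol.
[diluted H2SO4] = 0.002429 / 0.02020 = 0.1203 M.
Dilution factor = 200.0/14.28 = 14.01, so [stock] = 0.1203 x 14.01 = 1.68 M.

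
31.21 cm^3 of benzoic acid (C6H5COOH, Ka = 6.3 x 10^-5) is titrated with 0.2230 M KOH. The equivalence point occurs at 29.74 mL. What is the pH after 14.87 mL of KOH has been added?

14.87 mL is exactly half the equivalence volume (29.74/2), i.e. the half-equivalence point.
There, n(HA) = n(A^-), so pH = pKa = -log(6.3 x 10^-5) = 4.20.

4.20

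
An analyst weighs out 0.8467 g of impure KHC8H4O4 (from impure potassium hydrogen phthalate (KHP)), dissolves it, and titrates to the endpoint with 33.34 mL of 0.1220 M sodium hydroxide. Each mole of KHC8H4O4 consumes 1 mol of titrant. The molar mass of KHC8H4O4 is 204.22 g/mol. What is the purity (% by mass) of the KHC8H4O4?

98.1%

n(NaOH) = 0.1220 x 0.03334 = 0.004067 mol.
n(KHC8H4O4) = 0.004067 / 1 = 0.004067 mol.
mass of KHC8H4O4 = 0.004067 x 204.22 = 0.8307 g.
% purity = 0.8307 / 0.8467 x 100 = 98.1%.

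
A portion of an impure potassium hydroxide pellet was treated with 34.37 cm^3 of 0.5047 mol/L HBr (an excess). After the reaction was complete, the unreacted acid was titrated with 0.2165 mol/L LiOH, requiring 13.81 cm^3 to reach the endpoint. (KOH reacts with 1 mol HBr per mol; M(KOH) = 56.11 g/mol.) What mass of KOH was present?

0.806 g

Total n(HBr) added = 0.5047 x 0.03437 = 0.01735 mol.
n(LiOH) used = 0.2165 x 0.01381 = 0.002990 mol, which equals the excess n(HBr).
So n(HBr) consumed by the sample = 0.01735 - 0.002990 = 0.01436 mol.
n(KOH) = 0.01436 / 1 = 0.01436 mol.
mass = 0.01436 mol x 56.11 g/mol = 0.806 g.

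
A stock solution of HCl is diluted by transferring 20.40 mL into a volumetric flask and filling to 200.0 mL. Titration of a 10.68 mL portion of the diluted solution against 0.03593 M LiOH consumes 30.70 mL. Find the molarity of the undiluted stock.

1.01 M

n(LiOH) = 0.03593 x 0.03070 = 0.001103 mol.
n(HCl) in the aliquot = 0.001103 mol.
[diluted HCl] = 0.001103 / 0.01068 = 0.1033 M.
Dilution factor = 200.0/20.40 = 9.804, so [stock] = 0.1033 x 9.804 = 1.01 M.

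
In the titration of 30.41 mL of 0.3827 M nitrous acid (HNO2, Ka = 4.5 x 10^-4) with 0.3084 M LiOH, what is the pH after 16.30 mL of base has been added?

3.23

Initial n(HNO2) = 0.3827 x 0.03041 = 0.01164 mol.
n(LiOH) added = 0.3084 x 0.01630 = 0.005027 mol, converting that many moles of HNO2 to NO2-.
Remaining n(HNO2) = 0.006611 mol; n(NO2-) = 0.005027 mol.
By Henderson-Hasselbalch, pH = pKa + log([A^-]/[HA]) = 3.35 + log(0.005027/0.006611) = 3.35 + (-0.12) = 3.23.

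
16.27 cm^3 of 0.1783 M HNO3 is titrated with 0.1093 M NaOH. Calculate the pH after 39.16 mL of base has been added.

12.40

n(acid) = 0.1783 x 0.01627 = 0.002901 mol; n(NaOH) added = 0.1093 x 0.03916 = 0.004280 mol.
Base is in excess by 0.004280 - 0.002901 = 0.001379 mol in a total volume of 0.05543 L.
[OH^-] = 0.001379/0.05543 = 0.02488 M, so pOH = 1.60 and pH = 14.00 - 1.60 = 12.40.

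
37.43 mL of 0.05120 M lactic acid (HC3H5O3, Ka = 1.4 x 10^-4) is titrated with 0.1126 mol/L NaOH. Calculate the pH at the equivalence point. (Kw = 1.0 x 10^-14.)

n(HC3H5O3) = 0.05120 x 0.03743 = 0.001916 mol; V(NaOH) at equivalence = 0.001916/0.1126 = 0.01702 L.
At equivalence all the acid is converted to C3H5O3-; total volume = 0.03743 + 0.01702 = 0.05445 L, so [C3H5O3-] = 0.001916/0.05445 = 0.03520 M.
Kb = Kw/Ka = 1.0e-14 / 1.4 x 10^-4 = 7.14e-11.
[OH^-] = sqrt(Kb x [C3H5O3-]) = sqrt(7.14e-11 x 0.03520) = 1.59e-6 M.
pOH = 5.80, so pH = 14.00 - 5.80 = 8.20.

8.20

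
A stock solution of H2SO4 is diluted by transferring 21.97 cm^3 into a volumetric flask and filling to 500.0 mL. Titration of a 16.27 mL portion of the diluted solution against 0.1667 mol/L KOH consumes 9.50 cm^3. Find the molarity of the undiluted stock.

n(KOH) = 0.1667 x 0.009500 = 0.001584 mol.
n(H2SO4) in the aliquot = 0.001584 x 1/2 = 0.0007918 mol.
[diluted H2SO4] = 0.0007918 / 0.01627 = 0.04867 M.
Dilution factor = 500.0/21.97 = 22.76, so [stock] = 0.04867 x 22.76 = 1.11 M.

1.11 M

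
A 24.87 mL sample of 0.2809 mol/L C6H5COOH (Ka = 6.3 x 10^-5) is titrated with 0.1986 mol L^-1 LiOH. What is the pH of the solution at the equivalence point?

8.63

n(C6H5COOH) = 0.2809 x 0.02487 = 0.006986 mol; V(LiOH) at equivalence = 0.006986/0.1986 = 0.03518 L.
At equivalence all the acid is converted to C6H5COO-; total volume = 0.02487 + 0.03518 = 0.06005 L, so [C6H5COO-] = 0.006986/0.06005 = 0.1163 M.
Kb = Kw/Ka = 1.0e-14 / 6.3 x 10^-5 = 1.59e-10.
[OH^-] = sqrt(Kb x [C6H5COO-]) = sqrt(1.59e-10 x 0.1163) = 4.30e-6 M.
pOH = 5.37, so pH = 14.00 - 5.37 = 8.63.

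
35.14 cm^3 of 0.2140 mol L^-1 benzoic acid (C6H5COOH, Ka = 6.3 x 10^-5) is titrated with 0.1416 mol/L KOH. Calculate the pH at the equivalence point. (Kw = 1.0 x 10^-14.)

8.57

n(C6H5COOH) = 0.2140 x 0.03514 = 0.007520 mol; V(KOH) at equivalence = 0.007520/0.1416 = 0.05311 L.
At equivalence all the acid is converted to C6H5COO-; total volume = 0.03514 + 0.05311 = 0.08825 L, so [C6H5COO-] = 0.007520/0.08825 = 0.08521 M.
Kb = Kw/Ka = 1.0e-14 / 6.3 x 10^-5 = 1.59e-10.
[OH^-] = sqrt(Kb x [C6H5COO-]) = sqrt(1.59e-10 x 0.08521) = 3.68e-6 M.
pOH = 5.43, so pH = 14.00 - 5.43 = 8.57.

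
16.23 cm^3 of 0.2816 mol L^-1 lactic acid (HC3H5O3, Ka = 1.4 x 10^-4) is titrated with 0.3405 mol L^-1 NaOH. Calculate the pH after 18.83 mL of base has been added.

n(acid) = 0.2816 x 0.01623 = 0.004570 mol; n(NaOH) added = 0.3405 x 0.01883 = 0.006412 mol.
Base is in excess by 0.006412 - 0.004570 = 0.001841 mol in a total volume of 0.03506 L.
[OH^-] = 0.001841/0.03506 = 0.05252 M, so pOH = 1.28 and pH = 14.00 - 1.28 = 12.72.

12.72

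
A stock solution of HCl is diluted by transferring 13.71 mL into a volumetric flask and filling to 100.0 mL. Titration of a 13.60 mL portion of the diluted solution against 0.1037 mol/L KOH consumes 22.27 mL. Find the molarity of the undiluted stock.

1.24 M

n(KOH) = 0.1037 x 0.02227 = 0.002309 mol.
n(HCl) in the aliquot = 0.002309 mol.
[diluted HCl] = 0.002309 / 0.01360 = 0.1698 M.
Dilution factor = 100.0/13.71 = 7.294, so [stock] = 0.1698 x 7.294 = 1.24 M.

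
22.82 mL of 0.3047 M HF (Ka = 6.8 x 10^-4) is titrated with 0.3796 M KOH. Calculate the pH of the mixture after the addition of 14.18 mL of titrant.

Initial n(HF) = 0.3047 x 0.02282 = 0.006953 mol.
n(KOH) added = 0.3796 x 0.01418 = 0.005383 mol, converting that many moles of HF to F-.
Remaining n(HF) = 0.001571 mol; n(F-) = 0.005383 mol.
By Henderson-Hasselbalch, pH = pKa + log([A^-]/[HA]) = 3.17 + log(0.005383/0.001571) = 3.17 + (+0.53) = 3.70.

3.70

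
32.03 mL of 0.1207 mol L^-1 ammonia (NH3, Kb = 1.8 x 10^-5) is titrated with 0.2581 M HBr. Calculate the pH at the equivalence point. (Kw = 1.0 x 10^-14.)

5.17

n(NH3) = 0.1207 x 0.03203 = 0.003866 mol; V(HBr) at equivalence = 0.003866/0.2581 = 0.01498 L.
At equivalence the base is fully converted to NH4+; total volume = 0.04701 L, so [NH4+] = 0.003866/0.04701 = 0.08224 M.
Ka(NH4+) = Kw/Kb = 1.0e-14 / 1.8 x 10^-5 = 5.56e-10.
[H^+] = sqrt(Ka x [NH4+]) = sqrt(5.56e-10 x 0.08224) = 6.76e-6 M.
pH = -log(6.76e-6) = 5.17.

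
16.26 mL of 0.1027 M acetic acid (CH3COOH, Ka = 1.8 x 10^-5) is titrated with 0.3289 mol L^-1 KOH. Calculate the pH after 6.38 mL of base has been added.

12.28

n(acid) = 0.1027 x 0.01626 = 0.001670 mol; n(KOH) added = 0.3289 x 0.006380 = 0.002098 mol.
Base is in excess by 0.002098 - 0.001670 = 0.0004285 mol in a total volume of 0.02264 L.
[OH^-] = 0.0004285/0.02264 = 0.01893 M, so pOH = 1.72 and pH = 14.00 - 1.72 = 12.28.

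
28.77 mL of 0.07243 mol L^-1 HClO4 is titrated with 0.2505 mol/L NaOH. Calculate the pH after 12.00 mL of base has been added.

12.35

n(acid) = 0.07243 x 0.02877 = 0.002084 mol; n(NaOH) added = 0.2505 x 0.01200 = 0.003006 mol.
Base is in excess by 0.003006 - 0.002084 = 0.0009222 mol in a total volume of 0.04077 L.
[OH^-] = 0.0009222/0.04077 = 0.02262 M, so pOH = 1.65 and pH = 14.00 - 1.65 = 12.35.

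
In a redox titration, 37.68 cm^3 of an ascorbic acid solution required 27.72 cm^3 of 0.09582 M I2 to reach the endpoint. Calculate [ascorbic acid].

n(I2) = 0.09582 x 0.02772 = 0.002656 mol.
From the balanced equation, 1 mol I2 reacts with 1 mol ascorbic acid, so n(ascorbic acid) = 0.002656 x 1/1 = 0.002656 mol.
[ascorbic acid] = 0.002656 / 0.03768 L = 0.0705 M.

0.0705 M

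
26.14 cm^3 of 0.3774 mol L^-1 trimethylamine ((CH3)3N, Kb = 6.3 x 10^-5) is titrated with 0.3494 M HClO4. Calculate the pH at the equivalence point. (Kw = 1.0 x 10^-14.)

n((CH3)3N) = 0.3774 x 0.02614 = 0.009865 mol; V(HClO4) at equivalence = 0.009865/0.3494 = 0.02823 L.
At equivalence the base is fully converted to (CH3)3NH+; total volume = 0.05437 L, so [(CH3)3NH+] = 0.009865/0.05437 = 0.1814 M.
Ka((CH3)3NH+) = Kw/Kb = 1.0e-14 / 6.3 x 10^-5 = 1.59e-10.
[H^+] = sqrt(Ka x [(CH3)3NH+]) = sqrt(1.59e-10 x 0.1814) = 5.37e-6 M.
pH = -log(5.37e-6) = 5.27.

5.27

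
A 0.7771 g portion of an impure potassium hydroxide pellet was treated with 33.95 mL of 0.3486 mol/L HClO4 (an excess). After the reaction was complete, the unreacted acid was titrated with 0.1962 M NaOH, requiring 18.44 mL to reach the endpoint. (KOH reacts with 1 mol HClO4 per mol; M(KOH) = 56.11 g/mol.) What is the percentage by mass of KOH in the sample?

59.3%

Total n(HClO4) added = 0.3486 x 0.03395 = 0.01183 mol.
n(NaOH) used = 0.1962 x 0.01844 = 0.003618 mol, which equals the excess n(HClO4).
So n(HClO4) consumed by the sample = 0.01183 - 0.003618 = 0.008217 mol.
n(KOH) = 0.008217 / 1 = 0.008217 mol.
mass KOH = 0.008217 x 56.11 = 0.4611 g, so %KOH = 0.4611/0.7771 x 100 = 59.3%.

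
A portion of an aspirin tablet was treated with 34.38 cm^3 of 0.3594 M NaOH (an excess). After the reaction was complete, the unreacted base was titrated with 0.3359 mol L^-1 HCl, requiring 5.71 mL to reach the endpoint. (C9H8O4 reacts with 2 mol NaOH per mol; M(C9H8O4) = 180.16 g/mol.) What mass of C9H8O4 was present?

Total n(NaOH) added = 0.3594 x 0.03438 = 0.01236 mol.
n(HCl) used = 0.3359 x 0.005710 = 0.001918 mol, which equals the excess n(NaOH).
So n(NaOH) consumed by the sample = 0.01236 - 0.001918 = 0.01044 mol.
n(C9H8O4) = 0.01044 / 2 = 0.005219 mol.
mass = 0.005219 mol x 180.16 g/mol = 0.940 g.

0.940 g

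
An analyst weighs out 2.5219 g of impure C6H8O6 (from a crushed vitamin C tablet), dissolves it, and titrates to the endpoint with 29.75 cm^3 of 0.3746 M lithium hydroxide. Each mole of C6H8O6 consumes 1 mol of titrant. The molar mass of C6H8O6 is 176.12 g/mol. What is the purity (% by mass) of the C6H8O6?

n(LiOH) = 0.3746 x 0.02975 = 0.01114 mol.
n(C6H8O6) = 0.01114 / 1 = 0.01114 mol.
mass of C6H8O6 = 0.01114 x 176.12 = 1.963 g.
% purity = 1.963 / 2.5219 x 100 = 77.8%.

77.8%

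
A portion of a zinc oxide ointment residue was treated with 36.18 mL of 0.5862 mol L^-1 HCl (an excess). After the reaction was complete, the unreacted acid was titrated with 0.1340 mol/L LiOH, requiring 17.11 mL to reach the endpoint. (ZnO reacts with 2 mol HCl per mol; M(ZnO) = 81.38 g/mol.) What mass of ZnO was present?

0.770 g

Total n(HCl) added = 0.5862 x 0.03618 = 0.02121 mol.
n(LiOH) used = 0.1340 x 0.01711 = 0.002293 mol, which equals the excess n(HCl).
So n(HCl) consumed by the sample = 0.02121 - 0.002293 = 0.01892 mol.
n(ZnO) = 0.01892 / 2 = 0.009458 mol.
mass = 0.009458 mol x 81.38 g/mol = 0.770 g.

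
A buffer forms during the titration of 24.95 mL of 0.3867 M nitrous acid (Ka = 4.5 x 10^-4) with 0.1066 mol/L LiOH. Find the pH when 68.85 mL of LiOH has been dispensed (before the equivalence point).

3.85

Initial n(HNO2) = 0.3867 x 0.02495 = 0.009648 mol.
n(LiOH) added = 0.1066 x 0.06885 = 0.007339 mol, converting that many moles of HNO2 to NO2-.
Remaining n(HNO2) = 0.002309 mol; n(NO2-) = 0.007339 mol.
By Henderson-Hasselbalch, pH = pKa + log([A^-]/[HA]) = 3.35 + log(0.007339/0.002309) = 3.35 + (+0.50) = 3.85.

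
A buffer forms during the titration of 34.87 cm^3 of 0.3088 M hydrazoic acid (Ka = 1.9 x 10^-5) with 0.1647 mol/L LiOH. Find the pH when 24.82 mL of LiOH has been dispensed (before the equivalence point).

Initial n(HN3) = 0.3088 x 0.03487 = 0.01077 mol.
n(LiOH) added = 0.1647 x 0.02482 = 0.004088 mol, converting that many moles of HN3 to N3-.
Remaining n(HN3) = 0.006680 mol; n(N3-) = 0.004088 mol.
By Henderson-Hasselbalch, pH = pKa + log([A^-]/[HA]) = 4.72 + log(0.004088/0.006680) = 4.72 + (-0.21) = 4.51.

4.51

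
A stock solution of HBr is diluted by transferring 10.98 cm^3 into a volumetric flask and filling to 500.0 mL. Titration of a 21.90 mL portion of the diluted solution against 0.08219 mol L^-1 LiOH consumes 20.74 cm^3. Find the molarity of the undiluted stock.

3.54 M

n(LiOH) = 0.08219 x 0.02074 = 0.001705 mol.
n(HBr) in the aliquot = 0.001705 mol.
[diluted HBr] = 0.001705 / 0.02190 = 0.07784 M.
Dilution factor = 500.0/10.98 = 45.54, so [stock] = 0.07784 x 45.54 = 3.54 M.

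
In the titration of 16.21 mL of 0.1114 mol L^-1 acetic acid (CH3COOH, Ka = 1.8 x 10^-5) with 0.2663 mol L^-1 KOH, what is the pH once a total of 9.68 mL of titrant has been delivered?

12.47

n(acid) = 0.1114 x 0.01621 = 0.001806 mol; n(KOH) added = 0.2663 x 0.009680 = 0.002578 mol.
Base is in excess by 0.002578 - 0.001806 = 0.0007720 mol in a total volume of 0.02589 L.
[OH^-] = 0.0007720/0.02589 = 0.02982 M, so pOH = 1.53 and pH = 14.00 - 1.53 = 12.47.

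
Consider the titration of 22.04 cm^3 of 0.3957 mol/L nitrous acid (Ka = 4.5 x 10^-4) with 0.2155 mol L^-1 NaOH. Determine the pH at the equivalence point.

n(HNO2) = 0.3957 x 0.02204 = 0.008721 mol; V(NaOH) at equivalence = 0.008721/0.2155 = 0.04047 L.
At equivalence all the acid is converted to NO2-; total volume = 0.02204 + 0.04047 = 0.06251 L, so [NO2-] = 0.008721/0.06251 = 0.1395 M.
Kb = Kw/Ka = 1.0e-14 / 4.5 x 10^-4 = 2.22e-11.
[OH^-] = sqrt(Kb x [NO2-]) = sqrt(2.22e-11 x 0.1395) = 1.76e-6 M.
pOH = 5.75, so pH = 14.00 - 5.75 = 8.25.

8.25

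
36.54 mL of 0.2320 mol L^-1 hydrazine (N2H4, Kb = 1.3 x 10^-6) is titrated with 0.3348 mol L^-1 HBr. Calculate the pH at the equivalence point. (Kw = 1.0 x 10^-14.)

n(N2H4) = 0.2320 x 0.03654 = 0.008477 mol; V(HBr) at equivalence = 0.008477/0.3348 = 0.02532 L.
At equivalence the base is fully converted to N2H5+; total volume = 0.06186 L, so [N2H5+] = 0.008477/0.06186 = 0.1370 M.
Ka(N2H5+) = Kw/Kb = 1.0e-14 / 1.3 x 10^-6 = 7.69e-9.
[H^+] = sqrt(Ka x [N2H5+]) = sqrt(7.69e-9 x 0.1370) = 3.25e-5 M.
pH = -log(3.25e-5) = 4.49.

4.49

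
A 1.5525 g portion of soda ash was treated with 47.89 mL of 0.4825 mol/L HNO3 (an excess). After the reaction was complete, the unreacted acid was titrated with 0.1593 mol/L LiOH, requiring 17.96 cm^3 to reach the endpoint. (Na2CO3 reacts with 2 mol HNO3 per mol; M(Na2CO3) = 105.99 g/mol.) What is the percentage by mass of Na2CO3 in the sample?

69.1%

Total n(HNO3) added = 0.4825 x 0.04789 = 0.02311 mol.
n(LiOH) used = 0.1593 x 0.01796 = 0.002861 mol, which equals the excess n(HNO3).
So n(HNO3) consumed by the sample = 0.02311 - 0.002861 = 0.02025 mol.
n(Na2CO3) = 0.02025 / 2 = 0.01012 mol.
mass Na2CO3 = 0.01012 x 105.99 = 1.073 g, so %Na2CO3 = 1.073/1.5525 x 100 = 69.1%.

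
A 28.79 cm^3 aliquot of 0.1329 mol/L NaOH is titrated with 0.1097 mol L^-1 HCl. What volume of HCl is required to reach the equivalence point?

n(NaOH) = 0.1329 mol/L x 0.02879 L = 0.003826 mol.
At equivalence n(HCl) = n(NaOH) = 0.003826 mol.
V(HCl) = 0.003826 / 0.1097 = 0.03488 L = 34.9 mL.

34.9 mL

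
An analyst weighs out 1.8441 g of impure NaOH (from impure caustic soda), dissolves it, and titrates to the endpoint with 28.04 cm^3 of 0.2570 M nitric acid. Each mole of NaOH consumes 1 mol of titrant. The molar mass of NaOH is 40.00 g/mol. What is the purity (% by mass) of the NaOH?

15.6%

n(HNO3) = 0.2570 x 0.02804 = 0.007206 mol.
n(NaOH) = 0.007206 / 1 = 0.007206 mol.
mass of NaOH = 0.007206 x 40.00 = 0.2883 g.
% purity = 0.2883 / 1.8441 x 100 = 15.6%.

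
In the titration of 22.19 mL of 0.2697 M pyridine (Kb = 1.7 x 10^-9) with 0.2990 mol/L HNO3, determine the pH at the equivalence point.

3.04

n(C5H5N) = 0.2697 x 0.02219 = 0.005985 mol; V(HNO3) at equivalence = 0.005985/0.2990 = 0.02002 L.
At equivalence the base is fully converted to C5H5NH+; total volume = 0.04221 L, so [C5H5NH+] = 0.005985/0.04221 = 0.1418 M.
Ka(C5H5NH+) = Kw/Kb = 1.0e-14 / 1.7 x 10^-9 = 5.88e-6.
[H^+] = sqrt(Ka x [C5H5NH+]) = sqrt(5.88e-6 x 0.1418) = 0.000913 M.
pH = -log(0.000913) = 3.04.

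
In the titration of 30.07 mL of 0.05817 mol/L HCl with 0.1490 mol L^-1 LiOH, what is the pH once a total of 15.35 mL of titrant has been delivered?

12.07

n(acid) = 0.05817 x 0.03007 = 0.001749 mol; n(LiOH) added = 0.1490 x 0.01535 = 0.002287 mol.
Base is in excess by 0.002287 - 0.001749 = 0.0005380 mol in a total volume of 0.04542 L.
[OH^-] = 0.0005380/0.04542 = 0.01184 M, so pOH = 1.93 and pH = 14.00 - 1.93 = 12.07.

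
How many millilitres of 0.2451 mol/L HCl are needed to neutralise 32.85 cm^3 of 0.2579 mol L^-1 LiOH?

34.6 mL

n(LiOH) = 0.2579 mol/L x 0.03285 L = 0.008472 mol.
At equivalence n(HCl) = n(LiOH) = 0.008472 mol.
V(HCl) = 0.008472 / 0.2451 = 0.03457 L = 34.6 mL.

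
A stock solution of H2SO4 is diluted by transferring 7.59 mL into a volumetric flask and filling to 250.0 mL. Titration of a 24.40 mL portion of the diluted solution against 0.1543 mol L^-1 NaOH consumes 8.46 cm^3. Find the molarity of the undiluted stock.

n(NaOH) = 0.1543 x 0.008460 = 0.001305 mol.
n(H2SO4) in the aliquot = 0.001305 x 1/2 = 0.0006527 mol.
[diluted H2SO4] = 0.0006527 / 0.02440 = 0.02675 M.
Dilution factor = 250.0/7.590 = 32.94, so [stock] = 0.02675 x 32.94 = 0.881 M.

0.881 M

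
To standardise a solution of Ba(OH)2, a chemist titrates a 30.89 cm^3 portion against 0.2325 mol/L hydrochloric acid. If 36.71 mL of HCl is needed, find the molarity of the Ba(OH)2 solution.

0.138 M

n(HCl) delivered = 0.2325 x 0.03671 = 0.008535 mol.
The reaction is 1 Ba(OH)2 + 2 HCl, so n(Ba(OH)2) = 0.008535 x 1/2 = 0.004268 mol.
[Ba(OH)2] = 0.004268 mol / 0.03089 L = 0.138 M.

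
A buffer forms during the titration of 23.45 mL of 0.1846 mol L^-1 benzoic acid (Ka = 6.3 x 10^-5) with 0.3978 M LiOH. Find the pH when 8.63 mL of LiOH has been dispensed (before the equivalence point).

4.78

Initial n(C6H5COOH) = 0.1846 x 0.02345 = 0.004329 mol.
n(LiOH) added = 0.3978 x 0.008630 = 0.003433 mol, converting that many moles of C6H5COOH to C6H5COO-.
Remaining n(C6H5COOH) = 0.0008959 mol; n(C6H5COO-) = 0.003433 mol.
By Henderson-Hasselbalch, pH = pKa + log([A^-]/[HA]) = 4.20 + log(0.003433/0.0008959) = 4.20 + (+0.58) = 4.78.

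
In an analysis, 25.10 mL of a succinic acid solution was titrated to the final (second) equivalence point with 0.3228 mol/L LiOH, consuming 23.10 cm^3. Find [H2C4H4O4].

0.149 M

n(LiOH) = 0.3228 x 0.02310 = 0.007457 mol.
At the final (second) equivalence point, 2 mol OH^- react per mol H2C4H4O4, so n(H2C4H4O4) = 0.007457 / 2 = 0.003728 mol.
[H2C4H4O4] = 0.003728 / 0.02510 L = 0.149 M.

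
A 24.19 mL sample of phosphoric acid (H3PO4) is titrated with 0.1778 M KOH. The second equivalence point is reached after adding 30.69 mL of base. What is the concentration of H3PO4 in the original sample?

0.113 M

n(KOH) = 0.1778 x 0.03069 = 0.005457 mol.
At the second equivalence point, 2 mol OH^- react per mol H3PO4, so n(H3PO4) = 0.005457 / 2 = 0.002728 mol.
[H3PO4] = 0.002728 / 0.02419 L = 0.113 M.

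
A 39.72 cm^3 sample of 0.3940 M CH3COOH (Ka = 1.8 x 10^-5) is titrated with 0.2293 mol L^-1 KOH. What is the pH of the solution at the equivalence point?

n(CH3COOH) = 0.3940 x 0.03972 = 0.01565 mol; V(KOH) at equivalence = 0.01565/0.2293 = 0.06825 L.
At equivalence all the acid is converted to CH3COO-; total volume = 0.03972 + 0.06825 = 0.1080 L, so [CH3COO-] = 0.01565/0.1080 = 0.1449 M.
Kb = Kw/Ka = 1.0e-14 / 1.8 x 10^-5 = 5.56e-10.
[OH^-] = sqrt(Kb x [CH3COO-]) = sqrt(5.56e-10 x 0.1449) = 8.97e-6 M.
pOH = 5.05, so pH = 14.00 - 5.05 = 8.95.

8.95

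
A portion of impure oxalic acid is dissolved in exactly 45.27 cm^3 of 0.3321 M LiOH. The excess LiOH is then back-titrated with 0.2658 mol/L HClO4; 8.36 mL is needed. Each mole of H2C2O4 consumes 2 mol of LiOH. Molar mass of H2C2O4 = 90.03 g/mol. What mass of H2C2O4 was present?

0.577 g

Total n(LiOH) added = 0.3321 x 0.04527 = 0.01503 mol.
n(HClO4) used = 0.2658 x 0.008360 = 0.002222 mol, which equals the excess n(LiOH).
So n(LiOH) consumed by the sample = 0.01503 - 0.002222 = 0.01281 mol.
n(H2C2O4) = 0.01281 / 2 = 0.006406 mol.
mass = 0.006406 mol x 90.03 g/mol = 0.577 g.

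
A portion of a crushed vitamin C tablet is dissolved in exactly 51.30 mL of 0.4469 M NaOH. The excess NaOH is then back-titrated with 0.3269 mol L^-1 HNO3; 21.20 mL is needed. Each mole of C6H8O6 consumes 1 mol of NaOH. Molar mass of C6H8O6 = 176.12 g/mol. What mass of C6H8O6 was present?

2.82 g

Total n(NaOH) added = 0.4469 x 0.05130 = 0.02293 mol.
n(HNO3) used = 0.3269 x 0.02120 = 0.006930 mol, which equals the excess n(NaOH).
So n(NaOH) consumed by the sample = 0.02293 - 0.006930 = 0.01600 mol.
n(C6H8O6) = 0.01600 / 1 = 0.01600 mol.
mass = 0.01600 mol x 176.12 g/mol = 2.82 g.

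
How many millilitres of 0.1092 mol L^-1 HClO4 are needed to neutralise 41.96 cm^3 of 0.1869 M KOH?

n(KOH) = 0.1869 mol/L x 0.04196 L = 0.007842 mol.
At equivalence n(HClO4) = n(KOH) = 0.007842 mol.
V(HClO4) = 0.007842 / 0.1092 = 0.07182 L = 71.8 mL.

71.8 mL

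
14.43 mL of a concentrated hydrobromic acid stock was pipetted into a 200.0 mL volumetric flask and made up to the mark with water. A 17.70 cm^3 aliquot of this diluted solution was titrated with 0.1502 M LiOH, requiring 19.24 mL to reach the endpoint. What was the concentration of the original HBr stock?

2.26 M

n(LiOH) = 0.1502 x 0.01924 = 0.002890 mol.
n(HBr) in the aliquot = 0.002890 mol.
[diluted HBr] = 0.002890 / 0.01770 = 0.1633 M.
Dilution factor = 200.0/14.43 = 13.86, so [stock] = 0.1633 x 13.86 = 2.26 M.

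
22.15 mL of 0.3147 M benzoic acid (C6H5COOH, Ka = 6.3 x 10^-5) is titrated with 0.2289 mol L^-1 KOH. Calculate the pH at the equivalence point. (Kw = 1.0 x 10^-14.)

n(C6H5COOH) = 0.3147 x 0.02215 = 0.006971 mol; V(KOH) at equivalence = 0.006971/0.2289 = 0.03045 L.
At equivalence all the acid is converted to C6H5COO-; total volume = 0.02215 + 0.03045 = 0.05260 L, so [C6H5COO-] = 0.006971/0.05260 = 0.1325 M.
Kb = Kw/Ka = 1.0e-14 / 6.3 x 10^-5 = 1.59e-10.
[OH^-] = sqrt(Kb x [C6H5COO-]) = sqrt(1.59e-10 x 0.1325) = 4.59e-6 M.
pOH = 5.34, so pH = 14.00 - 5.34 = 8.66.

8.66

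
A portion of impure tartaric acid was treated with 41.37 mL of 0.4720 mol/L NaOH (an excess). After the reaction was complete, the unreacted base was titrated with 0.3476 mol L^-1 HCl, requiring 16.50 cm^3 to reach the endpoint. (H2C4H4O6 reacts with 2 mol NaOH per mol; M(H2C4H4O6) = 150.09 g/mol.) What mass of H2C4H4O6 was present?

1.03 g

Total n(NaOH) added = 0.4720 x 0.04137 = 0.01953 mol.
n(HCl) used = 0.3476 x 0.01650 = 0.005735 mol, which equals the excess n(NaOH).
So n(NaOH) consumed by the sample = 0.01953 - 0.005735 = 0.01379 mol.
n(H2C4H4O6) = 0.01379 / 2 = 0.006896 mol.
mass = 0.006896 mol x 150.09 g/mol = 1.03 g.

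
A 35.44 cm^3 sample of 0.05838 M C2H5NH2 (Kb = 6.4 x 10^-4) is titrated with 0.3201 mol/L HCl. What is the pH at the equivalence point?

6.06

n(C2H5NH2) = 0.05838 x 0.03544 = 0.002069 mol; V(HCl) at equivalence = 0.002069/0.3201 = 0.006464 L.
At equivalence the base is fully converted to C2H5NH3+; total volume = 0.04190 L, so [C2H5NH3+] = 0.002069/0.04190 = 0.04937 M.
Ka(C2H5NH3+) = Kw/Kb = 1.0e-14 / 6.4 x 10^-4 = 1.56e-11.
[H^+] = sqrt(Ka x [C2H5NH3+]) = sqrt(1.56e-11 x 0.04937) = 8.78e-7 M.
pH = -log(8.78e-7) = 6.06.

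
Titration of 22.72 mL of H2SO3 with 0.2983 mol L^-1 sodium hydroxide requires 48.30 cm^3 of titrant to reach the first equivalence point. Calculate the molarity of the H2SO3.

n(NaOH) = 0.2983 x 0.04830 = 0.01441 mol.
At the first equivalence point, 1 mol OH^- react per mol H2SO3, so n(H2SO3) = 0.01441 / 1 = 0.01441 mol.
[H2SO3] = 0.01441 / 0.02272 L = 0.634 M.

0.634 M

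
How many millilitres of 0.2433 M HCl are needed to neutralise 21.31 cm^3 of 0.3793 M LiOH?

33.2 mL

n(LiOH) = 0.3793 mol/L x 0.02131 L = 0.008083 mol.
At equivalence n(HCl) = n(LiOH) = 0.008083 mol.
V(HCl) = 0.008083 / 0.2433 = 0.03322 L = 33.2 mL.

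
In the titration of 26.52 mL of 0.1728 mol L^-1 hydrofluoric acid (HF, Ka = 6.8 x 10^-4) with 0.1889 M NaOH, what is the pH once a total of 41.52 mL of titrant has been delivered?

n(acid) = 0.1728 x 0.02652 = 0.004583 mol; n(NaOH) added = 0.1889 x 0.04152 = 0.007843 mol.
Base is in excess by 0.007843 - 0.004583 = 0.003260 mol in a total volume of 0.06804 L.
[OH^-] = 0.003260/0.06804 = 0.04792 M, so pOH = 1.32 and pH = 14.00 - 1.32 = 12.68.

12.68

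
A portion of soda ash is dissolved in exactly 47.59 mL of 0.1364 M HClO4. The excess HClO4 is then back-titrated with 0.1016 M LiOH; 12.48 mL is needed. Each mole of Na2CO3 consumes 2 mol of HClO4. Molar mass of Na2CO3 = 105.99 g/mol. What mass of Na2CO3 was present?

0.277 g

Total n(HClO4) added = 0.1364 x 0.04759 = 0.006491 mol.
n(LiOH) used = 0.1016 x 0.01248 = 0.001268 mol, which equals the excess n(HClO4).
So n(HClO4) consumed by the sample = 0.006491 - 0.001268 = 0.005223 mol.
n(Na2CO3) = 0.005223 / 2 = 0.002612 mol.
mass = 0.002612 mol x 105.99 g/mol = 0.277 g.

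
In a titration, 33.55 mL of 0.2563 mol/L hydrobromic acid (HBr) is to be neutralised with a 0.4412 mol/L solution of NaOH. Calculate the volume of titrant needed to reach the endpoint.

19.5 mL

n(HBr) = 0.2563 mol/L x 0.03355 L = 0.008599 mol.
At equivalence n(NaOH) = n(HBr) = 0.008599 mol.
V(NaOH) = 0.008599 / 0.4412 = 0.01949 L = 19.5 mL.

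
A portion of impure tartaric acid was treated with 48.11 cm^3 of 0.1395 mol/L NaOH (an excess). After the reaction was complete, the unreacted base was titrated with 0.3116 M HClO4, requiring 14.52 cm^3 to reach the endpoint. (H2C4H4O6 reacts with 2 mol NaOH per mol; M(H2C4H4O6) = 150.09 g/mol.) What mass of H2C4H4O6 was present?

Total n(NaOH) added = 0.1395 x 0.04811 = 0.006711 mol.
n(HClO4) used = 0.3116 x 0.01452 = 0.004524 mol, which equals the excess n(NaOH).
So n(NaOH) consumed by the sample = 0.006711 - 0.004524 = 0.002187 mol.
n(H2C4H4O6) = 0.002187 / 2 = 0.001093 mol.
mass = 0.001093 mol x 150.09 g/mol = 0.164 g.

0.164 g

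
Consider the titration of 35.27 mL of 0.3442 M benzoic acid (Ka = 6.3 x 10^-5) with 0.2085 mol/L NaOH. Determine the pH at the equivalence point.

n(C6H5COOH) = 0.3442 x 0.03527 = 0.01214 mol; V(NaOH) at equivalence = 0.01214/0.2085 = 0.05823 L.
At equivalence all the acid is converted to C6H5COO-; total volume = 0.03527 + 0.05823 = 0.09350 L, so [C6H5COO-] = 0.01214/0.09350 = 0.1298 M.
Kb = Kw/Ka = 1.0e-14 / 6.3 x 10^-5 = 1.59e-10.
[OH^-] = sqrt(Kb x [C6H5COO-]) = sqrt(1.59e-10 x 0.1298) = 4.54e-6 M.
pOH = 5.34, so pH = 14.00 - 5.34 = 8.66.

8.66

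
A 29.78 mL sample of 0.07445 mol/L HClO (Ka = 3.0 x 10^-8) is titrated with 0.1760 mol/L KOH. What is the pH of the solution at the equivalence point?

n(HClO) = 0.07445 x 0.02978 = 0.002217 mol; V(KOH) at equivalence = 0.002217/0.1760 = 0.01260 L.
At equivalence all the acid is converted to ClO-; total volume = 0.02978 + 0.01260 = 0.04238 L, so [ClO-] = 0.002217/0.04238 = 0.05232 M.
Kb = Kw/Ka = 1.0e-14 / 3.0 x 10^-8 = 3.33e-7.
[OH^-] = sqrt(Kb x [ClO-]) = sqrt(3.33e-7 x 0.05232) = 0.000132 M.
pOH = 3.88, so pH = 14.00 - 3.88 = 10.12.

10.12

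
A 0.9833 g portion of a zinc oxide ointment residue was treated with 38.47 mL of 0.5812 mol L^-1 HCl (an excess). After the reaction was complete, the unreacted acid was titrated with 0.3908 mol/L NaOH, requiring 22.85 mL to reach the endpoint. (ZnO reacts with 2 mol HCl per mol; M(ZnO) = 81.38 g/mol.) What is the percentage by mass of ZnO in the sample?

55.6%

Total n(HCl) added = 0.5812 x 0.03847 = 0.02236 mol.
n(NaOH) used = 0.3908 x 0.02285 = 0.008930 mol, which equals the excess n(HCl).
So n(HCl) consumed by the sample = 0.02236 - 0.008930 = 0.01343 mol.
n(ZnO) = 0.01343 / 2 = 0.006714 mol.
mass ZnO = 0.006714 x 81.38 = 0.5464 g, so %ZnO = 0.5464/0.9833 x 100 = 55.6%.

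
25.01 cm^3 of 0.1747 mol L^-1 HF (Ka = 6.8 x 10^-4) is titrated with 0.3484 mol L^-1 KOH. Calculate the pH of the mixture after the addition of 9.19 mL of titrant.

Initial n(HF) = 0.1747 x 0.02501 = 0.004369 mol.
n(KOH) added = 0.3484 x 0.009190 = 0.003202 mol, converting that many moles of HF to F-.
Remaining n(HF) = 0.001167 mol; n(F-) = 0.003202 mol.
By Henderson-Hasselbalch, pH = pKa + log([A^-]/[HA]) = 3.17 + log(0.003202/0.001167) = 3.17 + (+0.44) = 3.61.

3.61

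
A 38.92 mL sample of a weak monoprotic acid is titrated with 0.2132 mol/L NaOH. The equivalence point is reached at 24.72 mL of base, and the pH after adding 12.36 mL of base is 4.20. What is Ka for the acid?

12.36 mL is half of the equivalence volume, so this is the half-equivalence point where [HA] = [A^-].
At half-equivalence pH = pKa, so pKa = 4.20.
Ka = 10^(-4.20) = 6.3 x 10^-5.

6.3 x 10^-5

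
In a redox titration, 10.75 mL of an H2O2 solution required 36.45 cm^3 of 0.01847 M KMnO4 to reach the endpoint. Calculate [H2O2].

n(KMnO4) = 0.01847 x 0.03645 = 0.0006732 mol.
From the balanced equation, 2 mol KMnO4 reacts with 5 mol H2O2, so n(H2O2) = 0.0006732 x 5/2 = 0.001683 mol.
[H2O2] = 0.001683 / 0.01075 L = 0.157 M.

0.157 M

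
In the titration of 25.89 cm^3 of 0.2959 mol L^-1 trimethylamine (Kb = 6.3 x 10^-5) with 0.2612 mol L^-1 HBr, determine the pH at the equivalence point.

n((CH3)3N) = 0.2959 x 0.02589 = 0.007661 mol; V(HBr) at equivalence = 0.007661/0.2612 = 0.02933 L.
At equivalence the base is fully converted to (CH3)3NH+; total volume = 0.05522 L, so [(CH3)3NH+] = 0.007661/0.05522 = 0.1387 M.
Ka((CH3)3NH+) = Kw/Kb = 1.0e-14 / 6.3 x 10^-5 = 1.59e-10.
[H^+] = sqrt(Ka x [(CH3)3NH+]) = sqrt(1.59e-10 x 0.1387) = 4.69e-6 M.
pH = -log(4.69e-6) = 5.33.

5.33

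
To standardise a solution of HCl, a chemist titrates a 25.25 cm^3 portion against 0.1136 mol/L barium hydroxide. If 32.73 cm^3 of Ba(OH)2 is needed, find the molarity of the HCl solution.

n(Ba(OH)2) delivered = 0.1136 x 0.03273 = 0.003718 mol.
The reaction is 2 HCl + 1 Ba(OH)2, so n(HCl) = 0.003718 x 2/1 = 0.007436 mol.
[HCl] = 0.007436 mol / 0.02525 L = 0.295 M.

0.295 M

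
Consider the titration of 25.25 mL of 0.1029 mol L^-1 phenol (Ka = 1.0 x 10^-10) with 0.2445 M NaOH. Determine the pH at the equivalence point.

11.43

n(C6H5OH) = 0.1029 x 0.02525 = 0.002598 mol; V(NaOH) at equivalence = 0.002598/0.2445 = 0.01063 L.
At equivalence all the acid is converted to C6H5O-; total volume = 0.02525 + 0.01063 = 0.03588 L, so [C6H5O-] = 0.002598/0.03588 = 0.07242 M.
Kb = Kw/Ka = 1.0e-14 / 1.0 x 10^-10 = 0.000100.
[OH^-] = sqrt(Kb x [C6H5O-]) = sqrt(0.000100 x 0.07242) = 0.00269 M.
pOH = 2.57, so pH = 14.00 - 2.57 = 11.43.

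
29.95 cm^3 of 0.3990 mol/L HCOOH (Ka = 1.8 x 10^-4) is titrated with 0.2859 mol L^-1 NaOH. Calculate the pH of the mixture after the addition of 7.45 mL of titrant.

Initial n(HCOOH) = 0.3990 x 0.02995 = 0.01195 mol.
n(NaOH) added = 0.2859 x 0.007450 = 0.002130 mol, converting that many moles of HCOOH to HCOO-.
Remaining n(HCOOH) = 0.009820 mol; n(HCOO-) = 0.002130 mol.
By Henderson-Hasselbalch, pH = pKa + log([A^-]/[HA]) = 3.74 + log(0.002130/0.009820) = 3.74 + (-0.66) = 3.08.

3.08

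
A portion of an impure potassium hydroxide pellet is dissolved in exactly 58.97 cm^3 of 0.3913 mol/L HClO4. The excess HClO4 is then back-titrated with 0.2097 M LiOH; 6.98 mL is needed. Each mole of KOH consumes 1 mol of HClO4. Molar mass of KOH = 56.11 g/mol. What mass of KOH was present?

Total n(HClO4) added = 0.3913 x 0.05897 = 0.02307 mol.
n(LiOH) used = 0.2097 x 0.006980 = 0.001464 mol, which equals the excess n(HClO4).
So n(HClO4) consumed by the sample = 0.02307 - 0.001464 = 0.02161 mol.
n(KOH) = 0.02161 / 1 = 0.02161 mol.
mass = 0.02161 mol x 56.11 g/mol = 1.21 g.

1.21 g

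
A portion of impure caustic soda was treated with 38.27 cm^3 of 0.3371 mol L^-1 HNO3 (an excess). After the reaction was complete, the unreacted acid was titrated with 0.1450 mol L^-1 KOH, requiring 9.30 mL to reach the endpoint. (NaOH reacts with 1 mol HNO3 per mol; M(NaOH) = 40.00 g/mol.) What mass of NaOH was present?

Total n(HNO3) added = 0.3371 x 0.03827 = 0.01290 mol.
n(KOH) used = 0.1450 x 0.009300 = 0.001349 mol, which equals the excess n(HNO3).
So n(HNO3) consumed by the sample = 0.01290 - 0.001349 = 0.01155 mol.
n(NaOH) = 0.01155 / 1 = 0.01155 mol.
mass = 0.01155 mol x 40.00 g/mol = 0.462 g.

0.462 g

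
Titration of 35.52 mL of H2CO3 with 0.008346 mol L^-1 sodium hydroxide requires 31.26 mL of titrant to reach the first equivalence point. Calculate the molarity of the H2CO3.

0.00735 M

n(NaOH) = 0.008346 x 0.03126 = 0.0002609 mol.
At the first equivalence point, 1 mol OH^- react per mol H2CO3, so n(H2CO3) = 0.0002609 / 1 = 0.0002609 mol.
[H2CO3] = 0.0002609 / 0.03552 L = 0.00735 M.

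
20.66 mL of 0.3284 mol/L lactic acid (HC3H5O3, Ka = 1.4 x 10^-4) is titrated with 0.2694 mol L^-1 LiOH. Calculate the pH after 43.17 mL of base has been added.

12.88

n(acid) = 0.3284 x 0.02066 = 0.006785 mol; n(LiOH) added = 0.2694 x 0.04317 = 0.01163 mol.
Base is in excess by 0.01163 - 0.006785 = 0.004845 mol in a total volume of 0.06383 L.
[OH^-] = 0.004845/0.06383 = 0.07591 M, so pOH = 1.12 and pH = 14.00 - 1.12 = 12.88.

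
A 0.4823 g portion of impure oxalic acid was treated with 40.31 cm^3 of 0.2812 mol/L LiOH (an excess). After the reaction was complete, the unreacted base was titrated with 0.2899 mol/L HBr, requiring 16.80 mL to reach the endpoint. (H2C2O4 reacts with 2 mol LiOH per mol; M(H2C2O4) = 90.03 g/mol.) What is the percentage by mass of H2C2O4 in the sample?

60.3%

Total n(LiOH) added = 0.2812 x 0.04031 = 0.01134 mol.
n(HBr) used = 0.2899 x 0.01680 = 0.004870 mol, which equals the excess n(LiOH).
So n(LiOH) consumed by the sample = 0.01134 - 0.004870 = 0.006465 mol.
n(H2C2O4) = 0.006465 / 2 = 0.003232 mol.
mass H2C2O4 = 0.003232 x 90.03 = 0.2910 g, so %H2C2O4 = 0.2910/0.4823 x 100 = 60.3%.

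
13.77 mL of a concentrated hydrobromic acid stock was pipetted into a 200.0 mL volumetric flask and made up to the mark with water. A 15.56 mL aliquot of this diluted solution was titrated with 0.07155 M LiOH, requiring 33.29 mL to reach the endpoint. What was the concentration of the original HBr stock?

n(LiOH) = 0.07155 x 0.03329 = 0.002382 mol.
n(HBr) in the aliquot = 0.002382 mol.
[diluted HBr] = 0.002382 / 0.01556 = 0.1531 M.
Dilution factor = 200.0/13.77 = 14.52, so [stock] = 0.1531 x 14.52 = 2.22 M.

2.22 M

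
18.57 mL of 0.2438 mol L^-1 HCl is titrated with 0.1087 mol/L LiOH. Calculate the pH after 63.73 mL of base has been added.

12.46

n(acid) = 0.2438 x 0.01857 = 0.004527 mol; n(LiOH) added = 0.1087 x 0.06373 = 0.006927 mol.
Base is in excess by 0.006927 - 0.004527 = 0.002400 mol in a total volume of 0.08230 L.
[OH^-] = 0.002400/0.08230 = 0.02916 M, so pOH = 1.54 and pH = 14.00 - 1.54 = 12.46.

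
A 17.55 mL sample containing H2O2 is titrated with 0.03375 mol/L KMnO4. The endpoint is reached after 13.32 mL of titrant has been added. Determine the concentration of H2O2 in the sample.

n(KMnO4) = 0.03375 x 0.01332 = 0.0004496 mol.
From the balanced equation, 2 mol KMnO4 reacts with 5 mol H2O2, so n(H2O2) = 0.0004496 x 5/2 = 0.001124 mol.
[H2O2] = 0.001124 / 0.01755 L = 0.0640 M.

0.0640 M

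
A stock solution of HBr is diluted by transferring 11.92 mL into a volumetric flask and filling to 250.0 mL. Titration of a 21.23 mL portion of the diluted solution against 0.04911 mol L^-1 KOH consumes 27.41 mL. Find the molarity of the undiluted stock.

n(KOH) = 0.04911 x 0.02741 = 0.001346 mol.
n(HBr) in the aliquot = 0.001346 mol.
[diluted HBr] = 0.001346 / 0.02123 = 0.06341 M.
Dilution factor = 250.0/11.92 = 20.97, so [stock] = 0.06341 x 20.97 = 1.33 M.

1.33 M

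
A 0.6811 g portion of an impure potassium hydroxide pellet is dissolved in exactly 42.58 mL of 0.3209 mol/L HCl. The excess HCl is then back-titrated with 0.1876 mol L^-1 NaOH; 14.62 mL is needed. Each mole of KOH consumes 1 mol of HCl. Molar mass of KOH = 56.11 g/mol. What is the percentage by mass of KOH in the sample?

90.0%

Total n(HCl) added = 0.3209 x 0.04258 = 0.01366 mol.
n(NaOH) used = 0.1876 x 0.01462 = 0.002743 mol, which equals the excess n(HCl).
So n(HCl) consumed by the sample = 0.01366 - 0.002743 = 0.01092 mol.
n(KOH) = 0.01092 / 1 = 0.01092 mol.
mass KOH = 0.01092 x 56.11 = 0.6128 g, so %KOH = 0.6128/0.6811 x 100 = 90.0%.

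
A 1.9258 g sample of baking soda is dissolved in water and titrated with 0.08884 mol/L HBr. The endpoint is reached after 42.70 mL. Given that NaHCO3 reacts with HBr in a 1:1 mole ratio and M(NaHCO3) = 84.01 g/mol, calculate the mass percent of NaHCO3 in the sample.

n(HBr) = 0.08884 x 0.04270 = 0.003793 mol.
n(NaHCO3) = 0.003793 / 1 = 0.003793 mol.
mass of NaHCO3 = 0.003793 x 84.01 = 0.3187 g.
% purity = 0.3187 / 1.9258 x 100 = 16.5%.

16.5%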